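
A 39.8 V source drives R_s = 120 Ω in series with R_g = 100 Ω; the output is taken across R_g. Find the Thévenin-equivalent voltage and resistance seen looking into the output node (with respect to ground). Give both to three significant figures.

V_th is the open-circuit tap voltage: 39.8 × 100/(120 + 100) = 18.1 V.
With the supply zeroed, R_s and R_g appear in parallel from the tap: R_th = R_s‖R_g = (120 × 100)/220.0 = 54.5 Ω.

V_th = 18.1 V, R_th = 54.5 Ω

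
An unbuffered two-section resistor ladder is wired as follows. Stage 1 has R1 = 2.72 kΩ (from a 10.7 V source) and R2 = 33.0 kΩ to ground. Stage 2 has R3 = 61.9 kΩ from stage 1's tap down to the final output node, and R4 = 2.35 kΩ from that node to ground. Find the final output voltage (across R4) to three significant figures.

V_out ≈ 0.348 V

Stage 2 presents R3+R4 = 64.25 kΩ as a load on stage 1's tap.
Stage 1's lower leg becomes R2‖(R3+R4) = 21.80 kΩ, so V_mid = 10.7 × 21.80/24.52 = 9.513 V.
Stage 2 is itself unloaded: V_out = V_mid × R4/(R3+R4) = 9.513 × 2.35/64.25 = 0.348 V.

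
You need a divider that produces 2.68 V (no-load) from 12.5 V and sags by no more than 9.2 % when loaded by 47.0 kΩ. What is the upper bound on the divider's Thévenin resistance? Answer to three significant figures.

Loading drop = R_th/(R_th + R_L) ≤ 0.0920, so R_th ≤ R_L · ε/(1−ε) = 47.0 kΩ × 0.0920/0.9080 = 4.76 kΩ.

R_th ≤ 4.76 kΩ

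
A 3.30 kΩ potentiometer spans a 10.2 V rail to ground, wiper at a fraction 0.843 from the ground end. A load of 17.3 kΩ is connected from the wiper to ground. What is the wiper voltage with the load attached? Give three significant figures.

The wiper splits the pot into (1−α)R = 518.1 Ω above and αR = 2782 Ω below.
Lower section ‖ load = 2397 Ω.
V_wiper = 10.2 × 2397/(518.1 + 2397) = 8.39 V.

V ≈ 8.39 V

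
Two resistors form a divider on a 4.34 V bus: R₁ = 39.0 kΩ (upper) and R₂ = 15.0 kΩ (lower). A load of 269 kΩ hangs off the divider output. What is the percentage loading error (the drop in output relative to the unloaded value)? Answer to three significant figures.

3.87 %

The divider's output (Thévenin) resistance is R₁‖R₂ = 10.83 kΩ.
Fractional drop under load = R_th/(R_th + R_L) = 10.83 / (10.83 + 269) = 0.03871.
So the output falls by 3.87 %.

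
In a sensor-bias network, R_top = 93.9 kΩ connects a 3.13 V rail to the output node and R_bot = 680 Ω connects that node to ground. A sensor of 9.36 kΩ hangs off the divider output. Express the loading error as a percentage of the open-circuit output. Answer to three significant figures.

The divider's output (Thévenin) resistance is R_top‖R_bot = 675.1 Ω.
Fractional drop under load = R_th/(R_th + R_L) = 675.1 / (675.1 + 9360) = 0.06727.
So the output falls by 6.73 %.

6.73 %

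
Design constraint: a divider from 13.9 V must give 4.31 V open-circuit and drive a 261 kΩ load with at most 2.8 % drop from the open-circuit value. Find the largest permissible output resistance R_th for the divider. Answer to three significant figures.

Loading drop = R_th/(R_th + R_L) ≤ 0.0280, so R_th ≤ R_L · ε/(1−ε) = 261 kΩ × 0.0280/0.9720 = 7.52 kΩ.
(Any R1, R2 with R2/(R1+R2) = 0.310 and R1‖R2 ≤ 7.52 kΩ will meet the spec.)

R_th ≤ 7.52 kΩ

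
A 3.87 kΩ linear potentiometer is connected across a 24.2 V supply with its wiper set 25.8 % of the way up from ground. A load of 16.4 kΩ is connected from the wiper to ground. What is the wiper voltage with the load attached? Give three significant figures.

The wiper splits the pot into (1−α)R = 2872 Ω above and αR = 998.5 Ω below.
Lower section ‖ load = 941.2 Ω.
V_wiper = 24.2 × 941.2/(2872 + 941.2) = 5.97 V.

V ≈ 5.97 V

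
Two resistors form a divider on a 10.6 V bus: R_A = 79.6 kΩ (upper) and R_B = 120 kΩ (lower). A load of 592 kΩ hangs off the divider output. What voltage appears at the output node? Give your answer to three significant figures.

The load sits in parallel with R_B: R_B‖R_L = (120 × 592) / (120 + 592) = 99.78 kΩ.
V_out = 10.6 × 99.78 / (79.6 + 99.78) = 10.6 × 99.78/179.4 = 5.90 V.
(Unloaded it would have been 6.37 V.)

V_out ≈ 5.90 V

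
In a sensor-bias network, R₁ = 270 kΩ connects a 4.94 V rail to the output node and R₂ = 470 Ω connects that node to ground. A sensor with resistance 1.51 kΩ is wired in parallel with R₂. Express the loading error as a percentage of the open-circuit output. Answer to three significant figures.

23.7 %

The divider's output (Thévenin) resistance is R₁‖R₂ = 469.2 Ω.
Fractional drop under load = R_th/(R_th + R_L) = 469.2 / (469.2 + 1510) = 0.2371.
So the output falls by 23.7 %.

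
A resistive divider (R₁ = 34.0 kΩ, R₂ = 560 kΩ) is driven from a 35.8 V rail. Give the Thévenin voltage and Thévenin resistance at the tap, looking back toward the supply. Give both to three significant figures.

V_th is the open-circuit tap voltage: 35.8 × 560/(34.0 + 560) = 33.8 V.
With the supply zeroed, R₁ and R₂ appear in parallel from the tap: R_th = R₁‖R₂ = (34.0 × 560)/594.0 = 32.1 kΩ.

V_th = 33.8 V, R_th = 32.1 kΩ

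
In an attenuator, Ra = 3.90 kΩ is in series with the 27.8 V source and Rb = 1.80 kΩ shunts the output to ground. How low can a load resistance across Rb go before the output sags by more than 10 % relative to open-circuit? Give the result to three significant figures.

R_L(min) ≈ 11.1 kΩ

Output resistance R_th = Ra‖Rb = (3.90 × 1.80)/5.700 = 1.232 kΩ.
The fractional drop is R_th/(R_th + R_L); requiring this ≤ 0.100 gives R_L ≥ R_th(1/0.100 − 1) = 1.232 × 9.000 = 11.1 kΩ.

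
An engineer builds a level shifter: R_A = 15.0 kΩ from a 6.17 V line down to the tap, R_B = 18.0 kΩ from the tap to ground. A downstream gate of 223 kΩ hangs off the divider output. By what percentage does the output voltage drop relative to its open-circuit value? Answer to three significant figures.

3.54 %

The divider's output (Thévenin) resistance is R_A‖R_B = 8.182 kΩ.
Fractional drop under load = R_th/(R_th + R_L) = 8.182 / (8.182 + 223) = 0.03539.
So the output falls by 3.54 %.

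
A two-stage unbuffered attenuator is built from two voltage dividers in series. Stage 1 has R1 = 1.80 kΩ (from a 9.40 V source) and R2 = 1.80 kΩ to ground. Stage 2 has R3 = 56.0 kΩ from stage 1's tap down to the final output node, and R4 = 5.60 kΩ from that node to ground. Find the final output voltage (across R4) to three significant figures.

V_out ≈ 0.421 V

Stage 2 presents R3+R4 = 61.60 kΩ as a load on stage 1's tap.
Stage 1's lower leg becomes R2‖(R3+R4) = 1.749 kΩ, so V_mid = 9.40 × 1.749/3.549 = 4.632 V.
Stage 2 is itself unloaded: V_out = V_mid × R4/(R3+R4) = 4.632 × 5.60/61.60 = 0.421 V.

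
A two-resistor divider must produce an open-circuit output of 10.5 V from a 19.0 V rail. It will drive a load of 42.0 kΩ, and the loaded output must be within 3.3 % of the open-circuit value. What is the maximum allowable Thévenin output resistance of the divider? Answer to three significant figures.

Loading drop = R_th/(R_th + R_L) ≤ 0.0330, so R_th ≤ R_L · ε/(1−ε) = 42.0 kΩ × 0.0330/0.9670 = 1.43 kΩ.
(Any R1, R2 with R2/(R1+R2) = 0.553 and R1‖R2 ≤ 1.43 kΩ will meet the spec.)

R_th ≤ 1.43 kΩ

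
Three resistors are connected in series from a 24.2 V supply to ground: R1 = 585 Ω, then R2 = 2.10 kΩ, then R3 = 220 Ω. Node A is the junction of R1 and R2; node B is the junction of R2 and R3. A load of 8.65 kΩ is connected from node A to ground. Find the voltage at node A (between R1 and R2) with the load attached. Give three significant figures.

V ≈ 18.3 V

Below node A the series string R2+R3 = 2320 Ω sits in parallel with the 8650 Ω load: 1829 Ω.
V_A = 24.2 × 1829/(585 + 1829) = 18.3 V.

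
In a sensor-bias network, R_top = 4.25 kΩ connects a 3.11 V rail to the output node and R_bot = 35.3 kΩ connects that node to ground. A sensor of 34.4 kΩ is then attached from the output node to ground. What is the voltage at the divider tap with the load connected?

V_out ≈ 2.50 V

The load sits in parallel with R_bot: R_bot‖R_L = (35.3 × 34.4) / (35.3 + 34.4) = 17.42 kΩ.
V_out = 3.11 × 17.42 / (4.25 + 17.42) = 3.11 × 17.42/21.67 = 2.50 V.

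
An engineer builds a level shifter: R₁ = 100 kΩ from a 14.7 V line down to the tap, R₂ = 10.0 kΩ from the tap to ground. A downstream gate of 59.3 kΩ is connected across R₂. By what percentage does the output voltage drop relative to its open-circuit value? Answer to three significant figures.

The divider's output (Thévenin) resistance is R₁‖R₂ = 9.091 kΩ.
Fractional drop under load = R_th/(R_th + R_L) = 9.091 / (9.091 + 59.3) = 0.1329.
So the output falls by 13.3 %.

13.3 %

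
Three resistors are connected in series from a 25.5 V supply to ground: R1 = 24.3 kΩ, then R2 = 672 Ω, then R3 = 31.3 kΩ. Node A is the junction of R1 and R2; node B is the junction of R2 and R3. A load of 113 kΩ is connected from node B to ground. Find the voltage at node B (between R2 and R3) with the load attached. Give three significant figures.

V ≈ 12.6 V

At node B, R3 is in parallel with the load: R3‖R_L = 24510 Ω.
Below node A the resistance is R2 + (R3‖R_L) = 25180 Ω, so V_A = 25.5 × 25180/49480 = 12.98 V.
Then V_B = V_A × (R3‖R_L)/(R2 + R3‖R_L) = 12.98 × 24510/25180 = 12.6 V.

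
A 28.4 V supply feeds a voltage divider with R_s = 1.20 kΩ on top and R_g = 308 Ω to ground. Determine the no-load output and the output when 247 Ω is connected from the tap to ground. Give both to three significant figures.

Open-circuit: V = 28.4 × 308/(1200 + 308) = 5.80 V.
With the load, R_g becomes R_g‖R_L = 137.1 Ω, so V = 28.4 × 137.1/1337 = 2.91 V.

Unloaded: 5.80 V; loaded: 2.91 V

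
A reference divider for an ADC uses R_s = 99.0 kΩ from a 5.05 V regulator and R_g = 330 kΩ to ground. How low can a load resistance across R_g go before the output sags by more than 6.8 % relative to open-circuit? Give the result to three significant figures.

R_L(min) ≈ 1.04 MΩ

Output resistance R_th = R_s‖R_g = (99.0 × 330)/429.0 = 76.15 kΩ.
The fractional drop is R_th/(R_th + R_L); requiring this ≤ 0.0680 gives R_L ≥ R_th(1/0.0680 − 1) = 76.15 × 13.71 = 1.04 MΩ.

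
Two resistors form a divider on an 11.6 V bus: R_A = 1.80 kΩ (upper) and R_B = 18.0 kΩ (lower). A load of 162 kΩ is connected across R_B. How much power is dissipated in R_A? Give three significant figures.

P ≈ 0.748 mW

Total resistance from the source is R_A + (R_B‖R_L) = 18.00 kΩ, so I = 11.6/18.00 kΩ = 0.6444 mA.
P = I²·R_A = (0.6444 mA)² × 1.80 kΩ = 0.748 mW.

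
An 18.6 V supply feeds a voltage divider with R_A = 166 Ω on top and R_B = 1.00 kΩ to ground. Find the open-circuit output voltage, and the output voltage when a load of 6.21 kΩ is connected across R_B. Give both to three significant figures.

Open-circuit: V = 18.6 × 1000/(166 + 1000) = 16.0 V.
With the load, R_B becomes R_B‖R_L = 861.3 Ω, so V = 18.6 × 861.3/1027 = 15.6 V.

Unloaded: 16.0 V; loaded: 15.6 V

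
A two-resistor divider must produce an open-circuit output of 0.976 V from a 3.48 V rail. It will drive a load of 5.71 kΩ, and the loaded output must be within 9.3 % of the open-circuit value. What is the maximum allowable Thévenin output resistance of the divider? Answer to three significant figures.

Loading drop = R_th/(R_th + R_L) ≤ 0.0930, so R_th ≤ R_L · ε/(1−ε) = 5.71 kΩ × 0.0930/0.9070 = 585 Ω.

R_th ≤ 585 Ω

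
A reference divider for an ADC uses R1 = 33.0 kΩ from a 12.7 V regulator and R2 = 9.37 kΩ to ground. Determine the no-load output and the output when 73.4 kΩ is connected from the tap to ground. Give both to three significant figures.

Unloaded: 2.81 V; loaded: 2.55 V

Open-circuit: V = 12.7 × 9.37/(33.0 + 9.37) = 2.81 V.
With the load, R2 becomes R2‖R_L = 8.309 kΩ, so V = 12.7 × 8.309/41.31 = 2.55 V.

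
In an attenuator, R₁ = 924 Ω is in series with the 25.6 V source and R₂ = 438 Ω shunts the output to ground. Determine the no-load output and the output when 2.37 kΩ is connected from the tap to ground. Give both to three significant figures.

Open-circuit: V = 25.6 × 438/(924 + 438) = 8.23 V.
With the load, R₂ becomes R₂‖R_L = 369.7 Ω, so V = 25.6 × 369.7/1294 = 7.32 V.

Unloaded: 8.23 V; loaded: 7.32 V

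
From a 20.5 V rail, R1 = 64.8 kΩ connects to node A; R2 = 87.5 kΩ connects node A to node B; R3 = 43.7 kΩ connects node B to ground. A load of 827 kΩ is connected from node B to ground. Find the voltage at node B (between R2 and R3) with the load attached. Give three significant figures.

V ≈ 4.39 V

At node B, R3 is in parallel with the load: R3‖R_L = 41.51 kΩ.
Below node A the resistance is R2 + (R3‖R_L) = 129.0 kΩ, so V_A = 20.5 × 129.0/193.8 = 13.65 V.
Then V_B = V_A × (R3‖R_L)/(R2 + R3‖R_L) = 13.65 × 41.51/129.0 = 4.39 V.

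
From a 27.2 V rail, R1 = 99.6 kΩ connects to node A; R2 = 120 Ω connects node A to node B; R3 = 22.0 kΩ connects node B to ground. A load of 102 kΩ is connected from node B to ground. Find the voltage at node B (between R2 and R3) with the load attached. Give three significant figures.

At node B, R3 is in parallel with the load: R3‖R_L = 18100 Ω.
Below node A the resistance is R2 + (R3‖R_L) = 18220 Ω, so V_A = 27.2 × 18220/117800 = 4.206 V.
Then V_B = V_A × (R3‖R_L)/(R2 + R3‖R_L) = 4.206 × 18100/18220 = 4.18 V.

V ≈ 4.18 V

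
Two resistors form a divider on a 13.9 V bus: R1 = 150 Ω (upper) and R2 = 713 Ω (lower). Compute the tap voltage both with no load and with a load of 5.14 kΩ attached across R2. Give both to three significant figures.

Open-circuit: V = 13.9 × 713/(150 + 713) = 11.5 V.
With the load, R2 becomes R2‖R_L = 626.1 Ω, so V = 13.9 × 626.1/776.1 = 11.2 V.

Unloaded: 11.5 V; loaded: 11.2 V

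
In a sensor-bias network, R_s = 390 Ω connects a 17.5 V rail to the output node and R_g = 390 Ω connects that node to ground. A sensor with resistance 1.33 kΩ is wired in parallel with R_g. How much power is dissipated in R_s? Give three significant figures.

Total resistance from the source is R_s + (R_g‖R_L) = 691.6 Ω, so I = 17.5/691.6 Ω = 25.30 mA.
P = I²·R_s = (25.30 mA)² × 390 Ω = 250 mW.

P ≈ 250 mW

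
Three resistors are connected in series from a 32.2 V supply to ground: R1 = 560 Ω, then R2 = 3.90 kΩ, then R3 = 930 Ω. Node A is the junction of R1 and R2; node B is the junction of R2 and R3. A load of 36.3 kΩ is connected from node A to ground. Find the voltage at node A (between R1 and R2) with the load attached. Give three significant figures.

Below node A the series string R2+R3 = 4830 Ω sits in parallel with the 36300 Ω load: 4263 Ω.
V_A = 32.2 × 4263/(560 + 4263) = 28.5 V.

V ≈ 28.5 V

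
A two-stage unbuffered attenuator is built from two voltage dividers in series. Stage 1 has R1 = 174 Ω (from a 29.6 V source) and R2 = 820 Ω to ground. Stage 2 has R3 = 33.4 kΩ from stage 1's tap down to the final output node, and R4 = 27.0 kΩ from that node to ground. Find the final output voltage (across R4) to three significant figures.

Stage 2 presents R3+R4 = 60400 Ω as a load on stage 1's tap.
Stage 1's lower leg becomes R2‖(R3+R4) = 809.0 Ω, so V_mid = 29.6 × 809.0/983.0 = 24.36 V.
Stage 2 is itself unloaded: V_out = V_mid × R4/(R3+R4) = 24.36 × 27000/60400 = 10.9 V.

V_out ≈ 10.9 V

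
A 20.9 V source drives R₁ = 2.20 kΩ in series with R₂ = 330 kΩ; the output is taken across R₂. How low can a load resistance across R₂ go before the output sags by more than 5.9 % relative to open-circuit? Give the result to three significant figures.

Output resistance R_th = R₁‖R₂ = (2.20 × 330)/332.2 = 2.185 kΩ.
The fractional drop is R_th/(R_th + R_L); requiring this ≤ 0.0590 gives R_L ≥ R_th(1/0.0590 − 1) = 2.185 × 15.95 = 34.9 kΩ.

R_L(min) ≈ 34.9 kΩ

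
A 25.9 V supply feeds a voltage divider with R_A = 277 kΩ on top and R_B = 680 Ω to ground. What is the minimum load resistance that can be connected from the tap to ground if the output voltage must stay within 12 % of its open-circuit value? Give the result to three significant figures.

Output resistance R_th = R_A‖R_B = (277000 × 680)/277700 = 678.3 Ω.
The fractional drop is R_th/(R_th + R_L); requiring this ≤ 0.120 gives R_L ≥ R_th(1/0.120 − 1) = 678.3 × 7.333 = 4.97 kΩ.

R_L(min) ≈ 4.97 kΩ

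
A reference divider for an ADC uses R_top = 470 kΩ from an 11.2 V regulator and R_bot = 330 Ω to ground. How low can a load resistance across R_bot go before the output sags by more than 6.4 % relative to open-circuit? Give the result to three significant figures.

R_L(min) ≈ 4.82 kΩ

Output resistance R_th = R_top‖R_bot = (470000 × 330)/470300 = 329.8 Ω.
The fractional drop is R_th/(R_th + R_L); requiring this ≤ 0.0640 gives R_L ≥ R_th(1/0.0640 − 1) = 329.8 × 14.62 = 4.82 kΩ.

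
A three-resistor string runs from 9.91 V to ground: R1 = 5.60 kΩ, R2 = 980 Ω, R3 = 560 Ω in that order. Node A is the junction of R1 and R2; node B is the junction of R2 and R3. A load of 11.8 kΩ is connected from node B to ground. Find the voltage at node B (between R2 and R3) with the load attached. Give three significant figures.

V ≈ 0.745 V

At node B, R3 is in parallel with the load: R3‖R_L = 534.6 Ω.
Below node A the resistance is R2 + (R3‖R_L) = 1515 Ω, so V_A = 9.91 × 1515/7115 = 2.110 V.
Then V_B = V_A × (R3‖R_L)/(R2 + R3‖R_L) = 2.110 × 534.6/1515 = 0.745 V.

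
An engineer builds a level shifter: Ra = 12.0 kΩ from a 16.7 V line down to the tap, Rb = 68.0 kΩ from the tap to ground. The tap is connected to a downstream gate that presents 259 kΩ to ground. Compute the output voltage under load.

The load sits in parallel with Rb: Rb‖R_L = (68.0 × 259) / (68.0 + 259) = 53.86 kΩ.
V_out = 16.7 × 53.86 / (12.0 + 53.86) = 16.7 × 53.86/65.86 = 13.7 V.

V_out ≈ 13.7 V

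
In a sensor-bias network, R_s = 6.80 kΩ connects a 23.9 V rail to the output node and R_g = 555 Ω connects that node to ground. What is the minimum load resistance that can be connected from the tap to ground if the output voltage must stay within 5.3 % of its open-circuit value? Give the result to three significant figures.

Output resistance R_th = R_s‖R_g = (6800 × 555)/7355 = 513.1 Ω.
The fractional drop is R_th/(R_th + R_L); requiring this ≤ 0.0530 gives R_L ≥ R_th(1/0.0530 − 1) = 513.1 × 17.87 = 9.17 kΩ.

R_L(min) ≈ 9.17 kΩ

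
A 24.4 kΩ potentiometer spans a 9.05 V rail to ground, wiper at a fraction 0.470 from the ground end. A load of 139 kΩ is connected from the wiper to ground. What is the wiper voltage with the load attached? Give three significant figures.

The wiper splits the pot into (1−α)R = 12.93 kΩ above and αR = 11.47 kΩ below.
Lower section ‖ load = 10.59 kΩ.
V_wiper = 9.05 × 10.59/(12.93 + 10.59) = 4.08 V.

V ≈ 4.08 V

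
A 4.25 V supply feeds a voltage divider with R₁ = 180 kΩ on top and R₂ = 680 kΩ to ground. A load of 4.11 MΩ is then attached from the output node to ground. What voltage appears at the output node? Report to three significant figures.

The load sits in parallel with R₂: R₂‖R_L = (680 × 4110) / (680 + 4110) = 583.5 kΩ.
V_out = 4.25 × 583.5 / (180 + 583.5) = 4.25 × 583.5/763.5 = 3.25 V.
(Unloaded it would have been 3.36 V.)

V_out ≈ 3.25 V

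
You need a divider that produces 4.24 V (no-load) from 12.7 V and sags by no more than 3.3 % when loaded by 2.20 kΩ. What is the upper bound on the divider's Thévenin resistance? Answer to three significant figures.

Loading drop = R_th/(R_th + R_L) ≤ 0.0330, so R_th ≤ R_L · ε/(1−ε) = 2.20 kΩ × 0.0330/0.9670 = 75.1 Ω.

R_th ≤ 75.1 Ω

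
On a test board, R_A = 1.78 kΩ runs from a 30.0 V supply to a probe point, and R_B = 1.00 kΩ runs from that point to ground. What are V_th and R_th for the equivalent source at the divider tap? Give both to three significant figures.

V_th = 10.8 V, R_th = 640 Ω

V_th is the open-circuit tap voltage: 30.0 × 1.00/(1.78 + 1.00) = 10.8 V.
With the supply zeroed, R_A and R_B appear in parallel from the tap: R_th = R_A‖R_B = (1.78 × 1.00)/2.780 = 640 Ω.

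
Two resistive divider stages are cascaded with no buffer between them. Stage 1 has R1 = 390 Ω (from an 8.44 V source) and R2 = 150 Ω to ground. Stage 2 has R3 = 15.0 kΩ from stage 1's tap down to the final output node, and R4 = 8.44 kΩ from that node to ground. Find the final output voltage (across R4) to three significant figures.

Stage 2 presents R3+R4 = 23440 Ω as a load on stage 1's tap.
Stage 1's lower leg becomes R2‖(R3+R4) = 149.0 Ω, so V_mid = 8.44 × 149.0/539.0 = 2.334 V.
Stage 2 is itself unloaded: V_out = V_mid × R4/(R3+R4) = 2.334 × 8440/23440 = 0.840 V.

V_out ≈ 0.840 V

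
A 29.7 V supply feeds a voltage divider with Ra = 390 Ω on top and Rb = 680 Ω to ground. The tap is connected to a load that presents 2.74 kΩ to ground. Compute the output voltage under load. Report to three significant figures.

V_out ≈ 17.3 V

The load sits in parallel with Rb: Rb‖R_L = (680 × 2740) / (680 + 2740) = 544.8 Ω.
V_out = 29.7 × 544.8 / (390 + 544.8) = 29.7 × 544.8/934.8 = 17.3 V.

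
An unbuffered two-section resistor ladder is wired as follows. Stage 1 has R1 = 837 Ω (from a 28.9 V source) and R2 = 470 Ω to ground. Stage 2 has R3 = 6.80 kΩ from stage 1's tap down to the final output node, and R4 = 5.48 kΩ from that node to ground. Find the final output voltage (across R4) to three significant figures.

V_out ≈ 4.53 V

Stage 2 presents R3+R4 = 12280 Ω as a load on stage 1's tap.
Stage 1's lower leg becomes R2‖(R3+R4) = 452.7 Ω, so V_mid = 28.9 × 452.7/1290 = 10.14 V.
Stage 2 is itself unloaded: V_out = V_mid × R4/(R3+R4) = 10.14 × 5480/12280 = 4.53 V.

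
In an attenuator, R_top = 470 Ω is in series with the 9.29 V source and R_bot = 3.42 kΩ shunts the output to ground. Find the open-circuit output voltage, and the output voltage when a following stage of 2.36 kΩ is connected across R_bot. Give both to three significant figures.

Unloaded: 8.17 V; loaded: 6.95 V

Open-circuit: V = 9.29 × 3420/(470 + 3420) = 8.17 V.
With the load, R_bot becomes R_bot‖R_L = 1396 Ω, so V = 9.29 × 1396/1866 = 6.95 V.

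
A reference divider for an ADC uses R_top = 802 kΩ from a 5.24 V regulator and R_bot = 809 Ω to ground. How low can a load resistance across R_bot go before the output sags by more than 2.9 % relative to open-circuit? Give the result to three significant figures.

Output resistance R_th = R_top‖R_bot = (802000 × 809)/802800 = 808.2 Ω.
The fractional drop is R_th/(R_th + R_L); requiring this ≤ 0.0290 gives R_L ≥ R_th(1/0.0290 − 1) = 808.2 × 33.48 = 27.1 kΩ.

R_L(min) ≈ 27.1 kΩ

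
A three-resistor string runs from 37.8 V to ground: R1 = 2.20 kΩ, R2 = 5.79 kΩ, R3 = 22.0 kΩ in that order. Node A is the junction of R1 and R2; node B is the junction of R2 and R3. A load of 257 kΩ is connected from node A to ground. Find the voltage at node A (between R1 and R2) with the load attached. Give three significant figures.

Below node A the series string R2+R3 = 27.79 kΩ sits in parallel with the 257 kΩ load: 25.08 kΩ.
V_A = 37.8 × 25.08/(2.20 + 25.08) = 34.8 V.

V ≈ 34.8 V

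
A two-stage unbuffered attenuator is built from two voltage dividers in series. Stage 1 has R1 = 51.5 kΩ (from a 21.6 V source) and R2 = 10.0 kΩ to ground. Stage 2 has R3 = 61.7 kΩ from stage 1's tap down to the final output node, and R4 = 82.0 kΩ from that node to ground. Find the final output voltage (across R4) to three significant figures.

V_out ≈ 1.89 V

Stage 2 presents R3+R4 = 143.7 kΩ as a load on stage 1's tap.
Stage 1's lower leg becomes R2‖(R3+R4) = 9.349 kΩ, so V_mid = 21.6 × 9.349/60.85 = 3.319 V.
Stage 2 is itself unloaded: V_out = V_mid × R4/(R3+R4) = 3.319 × 82.0/143.7 = 1.89 V.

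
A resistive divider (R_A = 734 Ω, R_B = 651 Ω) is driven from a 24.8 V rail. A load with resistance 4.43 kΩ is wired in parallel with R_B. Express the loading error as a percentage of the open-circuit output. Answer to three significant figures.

7.23 %

The divider's output (Thévenin) resistance is R_A‖R_B = 345.0 Ω.
Fractional drop under load = R_th/(R_th + R_L) = 345.0 / (345.0 + 4430) = 0.07225.
So the output falls by 7.23 %.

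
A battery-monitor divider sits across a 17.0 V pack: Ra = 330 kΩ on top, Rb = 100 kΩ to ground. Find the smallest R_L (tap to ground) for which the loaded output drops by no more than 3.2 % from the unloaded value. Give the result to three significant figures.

R_L(min) ≈ 2.32 MΩ

Output resistance R_th = Ra‖Rb = (330 × 100)/430.0 = 76.74 kΩ.
The fractional drop is R_th/(R_th + R_L); requiring this ≤ 0.0320 gives R_L ≥ R_th(1/0.0320 − 1) = 76.74 × 30.25 = 2.32 MΩ.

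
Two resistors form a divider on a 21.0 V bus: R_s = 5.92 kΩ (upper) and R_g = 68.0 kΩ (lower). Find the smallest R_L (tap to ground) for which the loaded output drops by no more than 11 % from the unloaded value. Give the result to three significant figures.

R_L(min) ≈ 44.1 kΩ

Output resistance R_th = R_s‖R_g = (5.92 × 68.0)/73.92 = 5.446 kΩ.
The fractional drop is R_th/(R_th + R_L); requiring this ≤ 0.110 gives R_L ≥ R_th(1/0.110 − 1) = 5.446 × 8.091 = 44.1 kΩ.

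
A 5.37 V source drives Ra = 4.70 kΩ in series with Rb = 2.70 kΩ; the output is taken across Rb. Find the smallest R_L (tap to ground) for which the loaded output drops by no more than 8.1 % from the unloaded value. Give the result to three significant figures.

R_L(min) ≈ 19.5 kΩ

Output resistance R_th = Ra‖Rb = (4.70 × 2.70)/7.400 = 1.715 kΩ.
The fractional drop is R_th/(R_th + R_L); requiring this ≤ 0.0810 gives R_L ≥ R_th(1/0.0810 − 1) = 1.715 × 11.35 = 19.5 kΩ.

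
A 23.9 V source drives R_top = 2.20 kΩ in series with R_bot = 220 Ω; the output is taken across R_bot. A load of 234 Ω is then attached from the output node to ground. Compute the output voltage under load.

The load sits in parallel with R_bot: R_bot‖R_L = (220 × 234) / (220 + 234) = 113.4 Ω.
V_out = 23.9 × 113.4 / (2200 + 113.4) = 23.9 × 113.4/2313 = 1.17 V.

V_out ≈ 1.17 V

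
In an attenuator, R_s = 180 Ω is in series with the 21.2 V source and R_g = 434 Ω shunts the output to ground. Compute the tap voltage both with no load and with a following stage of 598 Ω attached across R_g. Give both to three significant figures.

Unloaded: 15.0 V; loaded: 12.4 V

Open-circuit: V = 21.2 × 434/(180 + 434) = 15.0 V.
With the load, R_g becomes R_g‖R_L = 251.5 Ω, so V = 21.2 × 251.5/431.5 = 12.4 V.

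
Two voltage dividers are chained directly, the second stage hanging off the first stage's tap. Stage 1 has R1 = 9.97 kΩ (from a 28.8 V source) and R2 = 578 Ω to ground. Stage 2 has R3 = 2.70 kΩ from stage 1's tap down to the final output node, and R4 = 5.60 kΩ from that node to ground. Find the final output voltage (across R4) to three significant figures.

Stage 2 presents R3+R4 = 8300 Ω as a load on stage 1's tap.
Stage 1's lower leg becomes R2‖(R3+R4) = 540.4 Ω, so V_mid = 28.8 × 540.4/10510 = 1.481 V.
Stage 2 is itself unloaded: V_out = V_mid × R4/(R3+R4) = 1.481 × 5600/8300 = 0.999 V.

V_out ≈ 0.999 V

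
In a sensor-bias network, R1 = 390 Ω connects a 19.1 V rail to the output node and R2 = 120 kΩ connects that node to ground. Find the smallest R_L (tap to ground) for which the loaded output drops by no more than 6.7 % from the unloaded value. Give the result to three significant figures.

R_L(min) ≈ 5.41 kΩ

Output resistance R_th = R1‖R2 = (390 × 120000)/120400 = 388.7 Ω.
The fractional drop is R_th/(R_th + R_L); requiring this ≤ 0.0670 gives R_L ≥ R_th(1/0.0670 − 1) = 388.7 × 13.93 = 5.41 kΩ.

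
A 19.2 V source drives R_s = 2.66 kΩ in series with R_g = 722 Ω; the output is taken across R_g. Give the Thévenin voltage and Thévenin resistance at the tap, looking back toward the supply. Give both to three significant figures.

V_th is the open-circuit tap voltage: 19.2 × 722/(2660 + 722) = 4.10 V.
With the supply zeroed, R_s and R_g appear in parallel from the tap: R_th = R_s‖R_g = (2660 × 722)/3382 = 568 Ω.

V_th = 4.10 V, R_th = 568 Ω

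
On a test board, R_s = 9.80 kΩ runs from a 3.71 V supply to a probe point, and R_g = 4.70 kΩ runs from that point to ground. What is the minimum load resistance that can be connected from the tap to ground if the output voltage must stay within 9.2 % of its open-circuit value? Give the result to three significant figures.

R_L(min) ≈ 31.4 kΩ

Output resistance R_th = R_s‖R_g = (9.80 × 4.70)/14.50 = 3.177 kΩ.
The fractional drop is R_th/(R_th + R_L); requiring this ≤ 0.0920 gives R_L ≥ R_th(1/0.0920 − 1) = 3.177 × 9.870 = 31.4 kΩ.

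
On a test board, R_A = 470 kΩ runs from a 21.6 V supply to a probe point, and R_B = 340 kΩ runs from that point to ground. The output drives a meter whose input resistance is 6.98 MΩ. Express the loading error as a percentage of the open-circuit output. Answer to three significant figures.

The divider's output (Thévenin) resistance is R_A‖R_B = 197.3 kΩ.
Fractional drop under load = R_th/(R_th + R_L) = 197.3 / (197.3 + 6980) = 0.02749.
So the output falls by 2.75 %.

2.75 %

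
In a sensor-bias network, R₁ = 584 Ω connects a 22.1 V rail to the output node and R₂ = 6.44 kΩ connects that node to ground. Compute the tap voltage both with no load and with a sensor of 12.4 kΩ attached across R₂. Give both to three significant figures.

Open-circuit: V = 22.1 × 6440/(584 + 6440) = 20.3 V.
With the load, R₂ becomes R₂‖R_L = 4239 Ω, so V = 22.1 × 4239/4823 = 19.4 V.

Unloaded: 20.3 V; loaded: 19.4 V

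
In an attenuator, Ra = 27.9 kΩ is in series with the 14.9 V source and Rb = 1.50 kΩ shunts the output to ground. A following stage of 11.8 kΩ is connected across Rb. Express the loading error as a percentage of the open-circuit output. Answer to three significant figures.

10.8 %

The divider's output (Thévenin) resistance is Ra‖Rb = 1.423 kΩ.
Fractional drop under load = R_th/(R_th + R_L) = 1.423 / (1.423 + 11.8) = 0.1076.
So the output falls by 10.8 %.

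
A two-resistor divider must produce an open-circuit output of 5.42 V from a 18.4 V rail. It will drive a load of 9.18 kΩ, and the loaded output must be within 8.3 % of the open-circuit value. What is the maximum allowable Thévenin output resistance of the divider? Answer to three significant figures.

Loading drop = R_th/(R_th + R_L) ≤ 0.0830, so R_th ≤ R_L · ε/(1−ε) = 9.18 kΩ × 0.0830/0.9170 = 831 Ω.
(Any R1, R2 with R2/(R1+R2) = 0.295 and R1‖R2 ≤ 831 Ω will meet the spec.)

R_th ≤ 831 Ω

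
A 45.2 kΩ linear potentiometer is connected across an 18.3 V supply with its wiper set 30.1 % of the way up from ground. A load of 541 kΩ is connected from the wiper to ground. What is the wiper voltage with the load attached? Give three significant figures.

The wiper splits the pot into (1−α)R = 31.59 kΩ above and αR = 13.61 kΩ below.
Lower section ‖ load = 13.27 kΩ.
V_wiper = 18.3 × 13.27/(31.59 + 13.27) = 5.41 V.

V ≈ 5.41 V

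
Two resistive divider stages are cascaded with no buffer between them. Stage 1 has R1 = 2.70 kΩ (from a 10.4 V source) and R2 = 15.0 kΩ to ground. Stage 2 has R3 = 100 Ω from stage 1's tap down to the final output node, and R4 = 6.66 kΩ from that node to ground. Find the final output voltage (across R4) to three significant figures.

Stage 2 presents R3+R4 = 6760 Ω as a load on stage 1's tap.
Stage 1's lower leg becomes R2‖(R3+R4) = 4660 Ω, so V_mid = 10.4 × 4660/7360 = 6.585 V.
Stage 2 is itself unloaded: V_out = V_mid × R4/(R3+R4) = 6.585 × 6660/6760 = 6.49 V.

V_out ≈ 6.49 V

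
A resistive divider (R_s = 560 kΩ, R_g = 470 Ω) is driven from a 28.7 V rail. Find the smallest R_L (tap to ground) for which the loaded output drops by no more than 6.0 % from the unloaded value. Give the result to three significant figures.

R_L(min) ≈ 7.36 kΩ

Output resistance R_th = R_s‖R_g = (560000 × 470)/560500 = 469.6 Ω.
The fractional drop is R_th/(R_th + R_L); requiring this ≤ 0.0600 gives R_L ≥ R_th(1/0.0600 − 1) = 469.6 × 15.67 = 7.36 kΩ.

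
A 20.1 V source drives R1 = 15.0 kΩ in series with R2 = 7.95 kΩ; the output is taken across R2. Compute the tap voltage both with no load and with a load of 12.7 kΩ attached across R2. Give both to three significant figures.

Unloaded: 6.96 V; loaded: 4.94 V

Open-circuit: V = 20.1 × 7.95/(15.0 + 7.95) = 6.96 V.
With the load, R2 becomes R2‖R_L = 4.889 kΩ, so V = 20.1 × 4.889/19.89 = 4.94 V.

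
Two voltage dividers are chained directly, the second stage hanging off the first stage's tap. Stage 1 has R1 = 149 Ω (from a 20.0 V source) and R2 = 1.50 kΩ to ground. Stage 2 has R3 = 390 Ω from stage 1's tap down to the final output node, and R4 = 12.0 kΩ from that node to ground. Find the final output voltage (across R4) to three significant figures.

Stage 2 presents R3+R4 = 12390 Ω as a load on stage 1's tap.
Stage 1's lower leg becomes R2‖(R3+R4) = 1338 Ω, so V_mid = 20.0 × 1338/1487 = 18.00 V.
Stage 2 is itself unloaded: V_out = V_mid × R4/(R3+R4) = 18.00 × 12000/12390 = 17.4 V.

V_out ≈ 17.4 V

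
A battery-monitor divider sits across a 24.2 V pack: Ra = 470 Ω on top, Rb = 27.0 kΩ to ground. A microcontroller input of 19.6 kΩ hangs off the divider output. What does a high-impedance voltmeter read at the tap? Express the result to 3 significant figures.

V_out ≈ 23.2 V

The load sits in parallel with Rb: Rb‖R_L = (27000 × 19600) / (27000 + 19600) = 11360 Ω.
V_out = 24.2 × 11360 / (470 + 11360) = 24.2 × 11360/11830 = 23.2 V.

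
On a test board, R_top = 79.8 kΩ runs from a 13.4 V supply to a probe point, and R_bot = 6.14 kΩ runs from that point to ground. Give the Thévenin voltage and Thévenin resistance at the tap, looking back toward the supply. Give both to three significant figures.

V_th = 0.957 V, R_th = 5.70 kΩ

V_th is the open-circuit tap voltage: 13.4 × 6.14/(79.8 + 6.14) = 0.957 V.
With the supply zeroed, R_top and R_bot appear in parallel from the tap: R_th = R_top‖R_bot = (79.8 × 6.14)/85.94 = 5.70 kΩ.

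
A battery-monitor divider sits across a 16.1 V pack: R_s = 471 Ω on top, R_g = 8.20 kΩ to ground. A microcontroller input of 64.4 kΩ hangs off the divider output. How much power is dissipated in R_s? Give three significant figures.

P ≈ 2.04 mW

Total resistance from the source is R_s + (R_g‖R_L) = 7745 Ω, so I = 16.1/7745 Ω = 2.079 mA.
P = I²·R_s = (2.079 mA)² × 471 Ω = 2.04 mW.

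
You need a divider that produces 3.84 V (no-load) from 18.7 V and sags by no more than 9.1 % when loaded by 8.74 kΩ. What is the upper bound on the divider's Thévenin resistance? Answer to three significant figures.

R_th ≤ 875 Ω

Loading drop = R_th/(R_th + R_L) ≤ 0.0910, so R_th ≤ R_L · ε/(1−ε) = 8.74 kΩ × 0.0910/0.9090 = 875 Ω.
(Any R1, R2 with R2/(R1+R2) = 0.205 and R1‖R2 ≤ 875 Ω will meet the spec.)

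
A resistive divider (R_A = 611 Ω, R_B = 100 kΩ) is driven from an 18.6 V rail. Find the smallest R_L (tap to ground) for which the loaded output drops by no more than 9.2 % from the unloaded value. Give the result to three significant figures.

Output resistance R_th = R_A‖R_B = (611 × 100000)/100600 = 607.3 Ω.
The fractional drop is R_th/(R_th + R_L); requiring this ≤ 0.0920 gives R_L ≥ R_th(1/0.0920 − 1) = 607.3 × 9.870 = 5.99 kΩ.

R_L(min) ≈ 5.99 kΩ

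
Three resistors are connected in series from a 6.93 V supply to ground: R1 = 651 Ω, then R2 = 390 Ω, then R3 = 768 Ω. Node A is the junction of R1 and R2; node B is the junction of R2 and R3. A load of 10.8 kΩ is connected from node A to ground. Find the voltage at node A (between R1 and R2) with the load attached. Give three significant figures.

Below node A the series string R2+R3 = 1158 Ω sits in parallel with the 10800 Ω load: 1046 Ω.
V_A = 6.93 × 1046/(651 + 1046) = 4.27 V.

V ≈ 4.27 V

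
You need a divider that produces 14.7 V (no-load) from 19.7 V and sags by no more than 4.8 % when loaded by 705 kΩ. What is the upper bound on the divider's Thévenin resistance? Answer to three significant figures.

Loading drop = R_th/(R_th + R_L) ≤ 0.0480, so R_th ≤ R_L · ε/(1−ε) = 705 kΩ × 0.0480/0.9520 = 35.5 kΩ.

R_th ≤ 35.5 kΩ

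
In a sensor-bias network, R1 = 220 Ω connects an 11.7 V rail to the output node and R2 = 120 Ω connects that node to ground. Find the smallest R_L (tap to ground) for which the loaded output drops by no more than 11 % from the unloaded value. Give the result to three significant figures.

R_L(min) ≈ 628 Ω

Output resistance R_th = R1‖R2 = (220 × 120)/340.0 = 77.65 Ω.
The fractional drop is R_th/(R_th + R_L); requiring this ≤ 0.110 gives R_L ≥ R_th(1/0.110 − 1) = 77.65 × 8.091 = 628 Ω.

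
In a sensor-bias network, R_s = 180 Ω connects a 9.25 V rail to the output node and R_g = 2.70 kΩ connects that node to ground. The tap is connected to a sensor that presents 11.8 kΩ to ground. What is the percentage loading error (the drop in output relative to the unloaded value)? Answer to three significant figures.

The divider's output (Thévenin) resistance is R_s‖R_g = 168.8 Ω.
Fractional drop under load = R_th/(R_th + R_L) = 168.8 / (168.8 + 11800) = 0.01410.
So the output falls by 1.41 %.

1.41 %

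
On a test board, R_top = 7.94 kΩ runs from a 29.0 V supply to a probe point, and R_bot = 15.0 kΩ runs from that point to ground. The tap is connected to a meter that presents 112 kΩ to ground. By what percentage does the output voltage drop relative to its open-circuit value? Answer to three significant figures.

The divider's output (Thévenin) resistance is R_top‖R_bot = 5.192 kΩ.
Fractional drop under load = R_th/(R_th + R_L) = 5.192 / (5.192 + 112) = 0.04430.
So the output falls by 4.43 %.

4.43 %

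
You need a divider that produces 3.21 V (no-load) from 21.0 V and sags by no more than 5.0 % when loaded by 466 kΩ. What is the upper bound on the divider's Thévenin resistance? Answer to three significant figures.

Loading drop = R_th/(R_th + R_L) ≤ 0.0500, so R_th ≤ R_L · ε/(1−ε) = 466 kΩ × 0.0500/0.9500 = 24.5 kΩ.

R_th ≤ 24.5 kΩ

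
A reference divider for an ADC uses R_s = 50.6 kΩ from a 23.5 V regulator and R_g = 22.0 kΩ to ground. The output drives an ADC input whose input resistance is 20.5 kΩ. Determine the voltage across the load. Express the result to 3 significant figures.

The load sits in parallel with R_g: R_g‖R_L = (22.0 × 20.5) / (22.0 + 20.5) = 10.61 kΩ.
V_out = 23.5 × 10.61 / (50.6 + 10.61) = 23.5 × 10.61/61.21 = 4.07 V.

V_out ≈ 4.07 V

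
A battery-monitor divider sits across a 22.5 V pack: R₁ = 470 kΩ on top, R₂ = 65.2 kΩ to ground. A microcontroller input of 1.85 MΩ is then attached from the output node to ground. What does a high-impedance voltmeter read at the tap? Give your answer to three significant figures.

The load sits in parallel with R₂: R₂‖R_L = (65.2 × 1850) / (65.2 + 1850) = 62.98 kΩ.
V_out = 22.5 × 62.98 / (470 + 62.98) = 22.5 × 62.98/533.0 = 2.66 V.
(Unloaded it would have been 2.74 V.)

V_out ≈ 2.66 V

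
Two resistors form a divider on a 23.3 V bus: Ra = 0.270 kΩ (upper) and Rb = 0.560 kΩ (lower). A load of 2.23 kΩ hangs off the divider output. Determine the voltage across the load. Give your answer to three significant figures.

The load sits in parallel with Rb: Rb‖R_L = (560 × 2230) / (560 + 2230) = 447.6 Ω.
V_out = 23.3 × 447.6 / (270 + 447.6) = 23.3 × 447.6/717.6 = 14.5 V.

V_out ≈ 14.5 V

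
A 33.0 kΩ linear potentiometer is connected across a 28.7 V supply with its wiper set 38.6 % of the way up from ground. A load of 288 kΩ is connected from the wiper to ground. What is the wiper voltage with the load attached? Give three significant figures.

V ≈ 10.8 V

The wiper splits the pot into (1−α)R = 20.26 kΩ above and αR = 12.74 kΩ below.
Lower section ‖ load = 12.20 kΩ.
V_wiper = 28.7 × 12.20/(20.26 + 12.20) = 10.8 V.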